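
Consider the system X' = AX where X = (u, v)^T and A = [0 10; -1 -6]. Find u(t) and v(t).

u(t) = 3c_1e^(-3t)sin(t) + c_1e^(-3t)cos(t) + c_2e^(-3t)sin(t) - 3c_2e^(-3t)cos(t), v(t) = -c_1e^(-3t)sin(t) + c_2e^(-3t)cos(t)

Coefficient matrix A = [[0, 10], [-1, -6]].
Characteristic polynomial det(A - λI) = λ^2 + 6λ + 10 = 0.
Eigenvalues λ = -3 ± i (complex conjugate pair).
For λ=-3+i: an eigenvector is (1,0) - i(3,-1) = (1 - 3i, 0 + i).
A real fundamental pair from Re and Im of e^((-3+i)t)v: X_1 = e^(-3t)(cos(t)·(1,0) + sin(t)·(3,-1)), X_2 = e^(-3t)(sin(t)·(1,0) - cos(t)·(3,-1)).
General solution: c_1X_1 + c_2X_2.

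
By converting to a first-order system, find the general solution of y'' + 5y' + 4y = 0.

y(t) = C_1e^(-4t) + C_2e^(-t)

Let x_1 = y, x_2 = y'. Then x_1' = x_2 and x_2' = -4x_1 - 5x_2.
A = [[0,1],[-4,-5]]; det(A-λI) = λ^2 + 5λ + 4.
Eigenvalues λ = -4, -1 with eigenvectors (1,-4), (1,-1).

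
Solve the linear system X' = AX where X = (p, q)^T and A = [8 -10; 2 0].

Coefficient matrix A = [[8, -10], [2, 0]].
Characteristic polynomial det(A - λI) = λ^2 - 8λ + 20 = 0.
Eigenvalues λ = 4 ± 2i (complex conjugate pair).
For λ=4+2i: an eigenvector is (2,1) - i(-1,0) = (2 + i, 1).
A real fundamental pair from Re and Im of e^((4+2i)t)v: X_1 = e^(4t)(cos(2t)·(2,1) + sin(2t)·(-1,0)), X_2 = e^(4t)(sin(2t)·(2,1) - cos(2t)·(-1,0)).
General solution: c_1X_1 + c_2X_2.

p(t) = -c_1e^(4t)sin(2t) + 2c_1e^(4t)cos(2t) + 2c_2e^(4t)sin(2t) + c_2e^(4t)cos(2t), q(t) = c_1e^(4t)cos(2t) + c_2e^(4t)sin(2t)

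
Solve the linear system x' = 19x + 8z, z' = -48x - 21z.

x(t) = C_1e^(3t) + C_2e^(-5t), z(t) = -2C_1e^(3t) - 3C_2e^(-5t)

Coefficient matrix A = [[19, 8], [-48, -21]].
Characteristic polynomial det(A - λI) = λ^2 + 2λ - 15 = 0.
Eigenvalues λ = 3, -5.
For λ=3: (A-λI) row 1 is [16, 8], so an eigenvector is (1, -2).
For λ=-5: (A-λI) row 1 is [24, 8], so an eigenvector is (1, -3).
General solution: C_1e^(3t)(1,-2) + C_2e^(-5t)(1,-3).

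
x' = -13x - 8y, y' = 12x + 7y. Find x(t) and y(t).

Coefficient matrix A = [[-13, -8], [12, 7]].
Characteristic polynomial det(A - λI) = λ^2 + 6λ + 5 = 0.
Eigenvalues λ = -1, -5.
For λ=-1: (A-λI) row 1 is [-12, -8], so an eigenvector is (-2, 3).
For λ=-5: (A-λI) row 1 is [-8, -8], so an eigenvector is (-1, 1).
General solution: K_1e^(-t)(-2,3) + K_2e^(-5t)(-1,1).

x(t) = -2K_1e^(-t) - K_2e^(-5t), y(t) = 3K_1e^(-t) + K_2e^(-5t)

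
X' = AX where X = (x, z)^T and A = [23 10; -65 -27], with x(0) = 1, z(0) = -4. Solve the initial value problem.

Coefficient matrix A = [[23, 10], [-65, -27]].
Characteristic polynomial det(A - λI) = λ^2 + 4λ + 29 = 0.
Eigenvalues λ = -2 ± 5i (complex conjugate pair).
For λ=-2+5i: an eigenvector is (-1,3) - i(1,-2) = (-1 - i, 3 + 2i).
A real fundamental pair from Re and Im of e^((-2+5i)t)v: X_1 = e^(-2t)(cos(5t)·(-1,3) + sin(5t)·(1,-2)), X_2 = e^(-2t)(sin(5t)·(-1,3) - cos(5t)·(1,-2)).
General solution: c_1X_1 + c_2X_2.
Applying x(0)=1, z(0)=-4 gives c_1=-2, c_2=1.

x(t) = -3e^(-2t)sin(5t) + e^(-2t)cos(5t), z(t) = 7e^(-2t)sin(5t) - 4e^(-2t)cos(5t)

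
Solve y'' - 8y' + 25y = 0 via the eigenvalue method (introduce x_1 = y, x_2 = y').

Let x_1 = y, x_2 = y'. Then x_1' = x_2 and x_2' = -25x_1 + 8x_2.
A = [[0,1],[-25,8]]; det(A-λI) = λ^2 - 8λ + 25.
Eigenvalues λ = 4 ± 3i.

y(t) = C_1e^(4t)cos(3t) + C_2e^(4t)sin(3t)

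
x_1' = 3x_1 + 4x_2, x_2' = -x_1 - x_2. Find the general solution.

x_1(t) = -2C_1e^(t) - 2C_2te^(t) - 3C_2e^(t), x_2(t) = C_1e^(t) + C_2te^(t) + C_2e^(t)

Coefficient matrix A = [[3, 4], [-1, -1]].
Characteristic polynomial det(A - λI) = λ^2 - 2λ + 1 = 0.
Single eigenvalue λ = 1 with algebraic multiplicity 2.
Eigenvector v = (-2,1); generalized eigenvector w with (A-λI)w=v is (-3,1).
General solution: e^(t)[C_1·v + C_2·(t·v + w)].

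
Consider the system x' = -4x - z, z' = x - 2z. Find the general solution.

Coefficient matrix A = [[-4, -1], [1, -2]].
Characteristic polynomial det(A - λI) = λ^2 + 6λ + 9 = 0.
Single eigenvalue λ = -3 with algebraic multiplicity 2.
Eigenvector v = (1,-1); generalized eigenvector w with (A-λI)w=v is (-3,2).
General solution: e^(-3t)[K_1·v + K_2·(t·v + w)].

x(t) = K_1e^(-3t) + K_2te^(-3t) - 3K_2e^(-3t), z(t) = -K_1e^(-3t) - K_2te^(-3t) + 2K_2e^(-3t)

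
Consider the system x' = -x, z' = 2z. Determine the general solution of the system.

Coefficient matrix A = [[-1, 0], [0, 2]].
Characteristic polynomial det(A - λI) = λ^2 - λ - 2 = 0.
Eigenvalues λ = 2, -1.
For λ=2: (A-λI) row 1 is [-3, 0], so an eigenvector is (0, 1).
For λ=-1: (A-λI) row 2 is [0, 3], so an eigenvector is (-1, 0).
General solution: K_1e^(2t)(0,1) + K_2e^(-t)(-1,0).

x(t) = -K_2e^(-t), z(t) = K_1e^(2t)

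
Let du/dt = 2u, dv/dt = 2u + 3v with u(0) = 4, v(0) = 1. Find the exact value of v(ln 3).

171

A = [[2,0],[2,3]]; eigenvalues λ = 3, 2.
Eigenvectors: (0,-1) for λ=3, (1,-2) for λ=2.
From the initial condition, c_1 = -9, c_2 = 4.
v(ln 3) = (-9)(3^3)(-1) + (4)(3^2)(-2) = 171.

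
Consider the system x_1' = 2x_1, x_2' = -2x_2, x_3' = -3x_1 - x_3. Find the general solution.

Coefficient matrix A = [[2, 0, 0], [0, -2, 0], [-3, 0, -1]].
det(A - λI) = 0 gives eigenvalues λ = 2, -2, -1.
For λ=2: eigenvector (1,0,-1).
For λ=-2: eigenvector (0,1,0).
For λ=-1: eigenvector (0,0,1).
General solution: c_1e^(2t)(1,0,-1) + c_2e^(-2t)(0,1,0) + c_3e^(-t)(0,0,1).

x_1(t) = c_1e^(2t), x_2(t) = c_2e^(-2t), x_3(t) = -c_1e^(2t) + c_3e^(-t)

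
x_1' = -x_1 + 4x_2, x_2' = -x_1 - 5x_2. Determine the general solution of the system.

Coefficient matrix A = [[-1, 4], [-1, -5]].
Characteristic polynomial det(A - λI) = λ^2 + 6λ + 9 = 0.
Single eigenvalue λ = -3 with algebraic multiplicity 2.
Eigenvector v = (2,-1); generalized eigenvector w with (A-λI)w=v is (1,0).
General solution: e^(-3t)[c_1·v + c_2·(t·v + w)].

x_1(t) = 2c_1e^(-3t) + 2c_2te^(-3t) + c_2e^(-3t), x_2(t) = -c_1e^(-3t) - c_2te^(-3t)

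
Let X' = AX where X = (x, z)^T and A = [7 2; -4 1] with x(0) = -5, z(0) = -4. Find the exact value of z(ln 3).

A = [[7,2],[-4,1]]; eigenvalues λ = 3, 5.
Eigenvectors: (-1,2) for λ=3, (1,-1) for λ=5.
From the initial condition, c_1 = -9, c_2 = -14.
z(ln 3) = (-9)(3^3)(2) + (-14)(3^5)(-1) = 2916.

2916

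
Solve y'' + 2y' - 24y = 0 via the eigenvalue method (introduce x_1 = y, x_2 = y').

y(t) = C_1e^(4t) + C_2e^(-6t)

Let x_1 = y, x_2 = y'. Then x_1' = x_2 and x_2' = 24x_1 - 2x_2.
A = [[0,1],[24,-2]]; det(A-λI) = λ^2 + 2λ - 24.
Eigenvalues λ = 4, -6 with eigenvectors (1,4), (1,-6).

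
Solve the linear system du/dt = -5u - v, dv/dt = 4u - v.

u(t) = -C_1e^(-3t) - C_2te^(-3t) - C_2e^(-3t), v(t) = 2C_1e^(-3t) + 2C_2te^(-3t) + 3C_2e^(-3t)

Coefficient matrix A = [[-5, -1], [4, -1]].
Characteristic polynomial det(A - λI) = λ^2 + 6λ + 9 = 0.
Single eigenvalue λ = -3 with algebraic multiplicity 2.
Eigenvector v = (-1,2); generalized eigenvector w with (A-λI)w=v is (-1,3).
General solution: e^(-3t)[C_1·v + C_2·(t·v + w)].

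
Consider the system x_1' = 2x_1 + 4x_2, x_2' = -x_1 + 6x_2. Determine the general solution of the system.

x_1(t) = 2c_1e^(4t) + 2c_2te^(4t) - c_2e^(4t), x_2(t) = c_1e^(4t) + c_2te^(4t)

Coefficient matrix A = [[2, 4], [-1, 6]].
Characteristic polynomial det(A - λI) = λ^2 - 8λ + 16 = 0.
Single eigenvalue λ = 4 with algebraic multiplicity 2.
Eigenvector v = (2,1); generalized eigenvector w with (A-λI)w=v is (-1,0).
General solution: e^(4t)[c_1·v + c_2·(t·v + w)].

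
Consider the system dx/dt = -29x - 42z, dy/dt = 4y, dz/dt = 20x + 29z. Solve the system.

Coefficient matrix A = [[-29, 0, -42], [0, 4, 0], [20, 0, 29]].
det(A - λI) = 0 gives eigenvalues λ = -1, 4, 1.
For λ=-1: eigenvector (3,0,-2).
For λ=4: eigenvector (0,1,0).
For λ=1: eigenvector (-7,0,5).
General solution: C_1e^(-t)(3,0,-2) + C_2e^(4t)(0,1,0) + C_3e^(t)(-7,0,5).

x(t) = 3C_1e^(-t) - 7C_3e^(t), y(t) = C_2e^(4t), z(t) = -2C_1e^(-t) + 5C_3e^(t)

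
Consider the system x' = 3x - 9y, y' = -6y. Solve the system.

Coefficient matrix A = [[3, -9], [0, -6]].
Characteristic polynomial det(A - λI) = λ^2 + 3λ - 18 = 0.
Eigenvalues λ = 3, -6.
For λ=3: (A-λI) row 1 is [0, -9], so an eigenvector is (1, 0).
For λ=-6: (A-λI) row 1 is [9, -9], so an eigenvector is (-1, -1).
General solution: K_1e^(3t)(1,0) + K_2e^(-6t)(-1,-1).

x(t) = K_1e^(3t) - K_2e^(-6t), y(t) = -K_2e^(-6t)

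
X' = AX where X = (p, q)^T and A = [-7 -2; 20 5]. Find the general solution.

p(t) = -K_1e^(-t)cos(2t) - K_2e^(-t)sin(2t), q(t) = -K_1e^(-t)sin(2t) + 3K_1e^(-t)cos(2t) + 3K_2e^(-t)sin(2t) + K_2e^(-t)cos(2t)

Coefficient matrix A = [[-7, -2], [20, 5]].
Characteristic polynomial det(A - λI) = λ^2 + 2λ + 5 = 0.
Eigenvalues λ = -1 ± 2i (complex conjugate pair).
For λ=-1+2i: an eigenvector is (-1,3) - i(0,-1) = (-1, 3 + i).
A real fundamental pair from Re and Im of e^((-1+2i)t)v: X_1 = e^(-t)(cos(2t)·(-1,3) + sin(2t)·(0,-1)), X_2 = e^(-t)(sin(2t)·(-1,3) - cos(2t)·(0,-1)).
General solution: K_1X_1 + K_2X_2.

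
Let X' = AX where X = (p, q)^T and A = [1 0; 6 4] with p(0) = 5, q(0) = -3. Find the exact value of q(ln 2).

A = [[1,0],[6,4]]; eigenvalues λ = 4, 1.
Eigenvectors: (0,-1) for λ=4, (1,-2) for λ=1.
From the initial condition, c_1 = -7, c_2 = 5.
q(ln 2) = (-7)(2^4)(-1) + (5)(2^1)(-2) = 92.

92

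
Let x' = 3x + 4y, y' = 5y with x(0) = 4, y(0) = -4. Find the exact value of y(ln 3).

-972

A = [[3,4],[0,5]]; eigenvalues λ = 3, 5.
Eigenvectors: (-1,0) for λ=3, (2,1) for λ=5.
From the initial condition, c_1 = -12, c_2 = -4.
y(ln 3) = (-12)(3^3)(0) + (-4)(3^5)(1) = -972.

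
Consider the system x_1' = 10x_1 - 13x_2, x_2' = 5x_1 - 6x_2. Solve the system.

x_1(t) = 2c_1e^(2t)sin(t) - 3c_1e^(2t)cos(t) - 3c_2e^(2t)sin(t) - 2c_2e^(2t)cos(t), x_2(t) = c_1e^(2t)sin(t) - 2c_1e^(2t)cos(t) - 2c_2e^(2t)sin(t) - c_2e^(2t)cos(t)

Coefficient matrix A = [[10, -13], [5, -6]].
Characteristic polynomial det(A - λI) = λ^2 - 4λ + 5 = 0.
Eigenvalues λ = 2 ± i (complex conjugate pair).
For λ=2+i: an eigenvector is (-3,-2) - i(2,1) = (-3 - 2i, -2 - i).
A real fundamental pair from Re and Im of e^((2+i)t)v: X_1 = e^(2t)(cos(t)·(-3,-2) + sin(t)·(2,1)), X_2 = e^(2t)(sin(t)·(-3,-2) - cos(t)·(2,1)).
General solution: c_1X_1 + c_2X_2.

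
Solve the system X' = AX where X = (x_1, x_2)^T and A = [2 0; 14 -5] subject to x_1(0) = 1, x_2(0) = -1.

x_1(t) = e^(2t), x_2(t) = 2e^(2t) - 3e^(-5t)

Coefficient matrix A = [[2, 0], [14, -5]].
Characteristic polynomial det(A - λI) = λ^2 + 3λ - 10 = 0.
Eigenvalues λ = -5, 2.
For λ=-5: (A-λI) row 1 is [7, 0], so an eigenvector is (0, -1).
For λ=2: (A-λI) row 2 is [14, -7], so an eigenvector is (-1, -2).
General solution: c_1e^(-5t)(0,-1) + c_2e^(2t)(-1,-2).
Applying x_1(0)=1, x_2(0)=-1 gives c_1=3, c_2=-1.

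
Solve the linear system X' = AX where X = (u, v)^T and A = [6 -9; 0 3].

Coefficient matrix A = [[6, -9], [0, 3]].
Characteristic polynomial det(A - λI) = λ^2 - 9λ + 18 = 0.
Eigenvalues λ = 6, 3.
For λ=6: (A-λI) row 1 is [0, -9], so an eigenvector is (-1, 0).
For λ=3: (A-λI) row 1 is [3, -9], so an eigenvector is (-3, -1).
General solution: c_1e^(6t)(-1,0) + c_2e^(3t)(-3,-1).

u(t) = -c_1e^(6t) - 3c_2e^(3t), v(t) = -c_2e^(3t)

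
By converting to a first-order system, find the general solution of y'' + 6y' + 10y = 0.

Let x_1 = y, x_2 = y'. Then x_1' = x_2 and x_2' = -10x_1 - 6x_2.
A = [[0,1],[-10,-6]]; det(A-λI) = λ^2 + 6λ + 10.
Eigenvalues λ = -3 ± i.

y(t) = c_1e^(-3t)cos(t) + c_2e^(-3t)sin(t)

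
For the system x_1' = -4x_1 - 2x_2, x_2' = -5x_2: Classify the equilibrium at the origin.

stable node

A = [[-4,-2],[0,-5]]; det(A-λI) = λ^2 + 9λ + 20.
λ = -5, -4: both negative.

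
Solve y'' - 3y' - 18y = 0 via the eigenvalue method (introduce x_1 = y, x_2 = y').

Let x_1 = y, x_2 = y'. Then x_1' = x_2 and x_2' = 18x_1 + 3x_2.
A = [[0,1],[18,3]]; det(A-λI) = λ^2 - 3λ - 18.
Eigenvalues λ = -3, 6 with eigenvectors (1,-3), (1,6).

y(t) = K_1e^(-3t) + K_2e^(6t)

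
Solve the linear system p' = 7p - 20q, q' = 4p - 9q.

Coefficient matrix A = [[7, -20], [4, -9]].
Characteristic polynomial det(A - λI) = λ^2 + 2λ + 17 = 0.
Eigenvalues λ = -1 ± 4i (complex conjugate pair).
For λ=-1+4i: an eigenvector is (-2,-1) - i(1,0) = (-2 - i, -1).
A real fundamental pair from Re and Im of e^((-1+4i)t)v: X_1 = e^(-t)(cos(4t)·(-2,-1) + sin(4t)·(1,0)), X_2 = e^(-t)(sin(4t)·(-2,-1) - cos(4t)·(1,0)).
General solution: C_1X_1 + C_2X_2.

p(t) = C_1e^(-t)sin(4t) - 2C_1e^(-t)cos(4t) - 2C_2e^(-t)sin(4t) - C_2e^(-t)cos(4t), q(t) = -C_1e^(-t)cos(4t) - C_2e^(-t)sin(4t)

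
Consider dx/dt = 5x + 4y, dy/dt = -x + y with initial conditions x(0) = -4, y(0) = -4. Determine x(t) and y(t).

Coefficient matrix A = [[5, 4], [-1, 1]].
Characteristic polynomial det(A - λI) = λ^2 - 6λ + 9 = 0.
Single eigenvalue λ = 3 with algebraic multiplicity 2.
Eigenvector v = (-2,1); generalized eigenvector w with (A-λI)w=v is (1,-1).
General solution: e^(3t)[C_1·v + C_2·(t·v + w)].
Applying x(0)=-4, y(0)=-4 gives C_1=8, C_2=12.

x(t) = -24te^(3t) - 4e^(3t), y(t) = 12te^(3t) - 4e^(3t)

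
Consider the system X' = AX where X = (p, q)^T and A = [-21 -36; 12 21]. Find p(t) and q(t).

Coefficient matrix A = [[-21, -36], [12, 21]].
Characteristic polynomial det(A - λI) = λ^2 - 9 = 0.
Eigenvalues λ = 3, -3.
For λ=3: (A-λI) row 1 is [-24, -36], so an eigenvector is (3, -2).
For λ=-3: (A-λI) row 1 is [-18, -36], so an eigenvector is (-2, 1).
General solution: c_1e^(3t)(3,-2) + c_2e^(-3t)(-2,1).

p(t) = 3c_1e^(3t) - 2c_2e^(-3t), q(t) = -2c_1e^(3t) + c_2e^(-3t)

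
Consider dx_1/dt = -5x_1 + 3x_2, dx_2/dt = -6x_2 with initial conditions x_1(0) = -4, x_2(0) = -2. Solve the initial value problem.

Coefficient matrix A = [[-5, 3], [0, -6]].
Characteristic polynomial det(A - λI) = λ^2 + 11λ + 30 = 0.
Eigenvalues λ = -5, -6.
For λ=-5: (A-λI) row 1 is [0, 3], so an eigenvector is (1, 0).
For λ=-6: (A-λI) row 1 is [1, 3], so an eigenvector is (-3, 1).
General solution: c_1e^(-5t)(1,0) + c_2e^(-6t)(-3,1).
Applying x_1(0)=-4, x_2(0)=-2 gives c_1=-10, c_2=-2.

x_1(t) = -10e^(-5t) + 6e^(-6t), x_2(t) = -2e^(-6t)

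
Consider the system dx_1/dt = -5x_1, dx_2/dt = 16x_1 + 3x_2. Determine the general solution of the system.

x_1(t) = c_1e^(-5t), x_2(t) = -2c_1e^(-5t) + c_2e^(3t)

Coefficient matrix A = [[-5, 0], [16, 3]].
Characteristic polynomial det(A - λI) = λ^2 + 2λ - 15 = 0.
Eigenvalues λ = -5, 3.
For λ=-5: (A-λI) row 2 is [16, 8], so an eigenvector is (1, -2).
For λ=3: (A-λI) row 1 is [-8, 0], so an eigenvector is (0, 1).
General solution: c_1e^(-5t)(1,-2) + c_2e^(3t)(0,1).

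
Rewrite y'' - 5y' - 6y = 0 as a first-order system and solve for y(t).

Let x_1 = y, x_2 = y'. Then x_1' = x_2 and x_2' = 6x_1 + 5x_2.
A = [[0,1],[6,5]]; det(A-λI) = λ^2 - 5λ - 6.
Eigenvalues λ = 6, -1 with eigenvectors (1,6), (1,-1).

y(t) = C_1e^(6t) + C_2e^(-t)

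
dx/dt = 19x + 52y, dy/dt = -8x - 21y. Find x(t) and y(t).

x(t) = 3K_1e^(-t)sin(4t) - 2K_1e^(-t)cos(4t) - 2K_2e^(-t)sin(4t) - 3K_2e^(-t)cos(4t), y(t) = -K_1e^(-t)sin(4t) + K_1e^(-t)cos(4t) + K_2e^(-t)sin(4t) + K_2e^(-t)cos(4t)

Coefficient matrix A = [[19, 52], [-8, -21]].
Characteristic polynomial det(A - λI) = λ^2 + 2λ + 17 = 0.
Eigenvalues λ = -1 ± 4i (complex conjugate pair).
For λ=-1+4i: an eigenvector is (-2,1) - i(3,-1) = (-2 - 3i, 1 + i).
A real fundamental pair from Re and Im of e^((-1+4i)t)v: X_1 = e^(-t)(cos(4t)·(-2,1) + sin(4t)·(3,-1)), X_2 = e^(-t)(sin(4t)·(-2,1) - cos(4t)·(3,-1)).
General solution: K_1X_1 + K_2X_2.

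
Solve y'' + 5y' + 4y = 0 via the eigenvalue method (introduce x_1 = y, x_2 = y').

y(t) = C_1e^(-4t) + C_2e^(-t)

Let x_1 = y, x_2 = y'. Then x_1' = x_2 and x_2' = -4x_1 - 5x_2.
A = [[0,1],[-4,-5]]; det(A-λI) = λ^2 + 5λ + 4.
Eigenvalues λ = -4, -1 with eigenvectors (1,-4), (1,-1).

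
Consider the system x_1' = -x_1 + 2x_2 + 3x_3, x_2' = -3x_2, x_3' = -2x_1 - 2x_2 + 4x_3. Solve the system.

x_1(t) = 3c_1e^(t) - c_2e^(-3t) + c_3e^(2t), x_2(t) = c_2e^(-3t), x_3(t) = 2c_1e^(t) + c_3e^(2t)

Coefficient matrix A = [[-1, 2, 3], [0, -3, 0], [-2, -2, 4]].
det(A - λI) = 0 gives eigenvalues λ = 1, -3, 2.
For λ=1: eigenvector (3,0,2).
For λ=-3: eigenvector (-1,1,0).
For λ=2: eigenvector (1,0,1).
General solution: c_1e^(t)(3,0,2) + c_2e^(-3t)(-1,1,0) + c_3e^(2t)(1,0,1).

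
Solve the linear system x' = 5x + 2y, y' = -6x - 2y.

Coefficient matrix A = [[5, 2], [-6, -2]].
Characteristic polynomial det(A - λI) = λ^2 - 3λ + 2 = 0.
Eigenvalues λ = 2, 1.
For λ=2: (A-λI) row 1 is [3, 2], so an eigenvector is (-2, 3).
For λ=1: (A-λI) row 1 is [4, 2], so an eigenvector is (1, -2).
General solution: K_1e^(2t)(-2,3) + K_2e^(t)(1,-2).

x(t) = -2K_1e^(2t) + K_2e^(t), y(t) = 3K_1e^(2t) - 2K_2e^(t)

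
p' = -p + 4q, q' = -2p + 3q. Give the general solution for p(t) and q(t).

p(t) = K_1e^(t)sin(2t) - K_1e^(t)cos(2t) - K_2e^(t)sin(2t) - K_2e^(t)cos(2t), q(t) = K_1e^(t)sin(2t) - K_2e^(t)cos(2t)

Coefficient matrix A = [[-1, 4], [-2, 3]].
Characteristic polynomial det(A - λI) = λ^2 - 2λ + 5 = 0.
Eigenvalues λ = 1 ± 2i (complex conjugate pair).
For λ=1+2i: an eigenvector is (-1,0) - i(1,1) = (-1 - i, 0 - i).
A real fundamental pair from Re and Im of e^((1+2i)t)v: X_1 = e^(t)(cos(2t)·(-1,0) + sin(2t)·(1,1)), X_2 = e^(t)(sin(2t)·(-1,0) - cos(2t)·(1,1)).
General solution: K_1X_1 + K_2X_2.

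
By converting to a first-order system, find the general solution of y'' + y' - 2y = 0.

y(t) = C_1e^(t) + C_2e^(-2t)

Let x_1 = y, x_2 = y'. Then x_1' = x_2 and x_2' = 2x_1 - x_2.
A = [[0,1],[2,-1]]; det(A-λI) = λ^2 + λ - 2.
Eigenvalues λ = 1, -2 with eigenvectors (1,1), (1,-2).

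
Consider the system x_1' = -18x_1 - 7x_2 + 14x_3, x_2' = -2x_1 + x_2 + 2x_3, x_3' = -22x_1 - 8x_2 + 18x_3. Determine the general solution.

x_1(t) = c_2e^(3t) + c_3e^(-4t), x_2(t) = -2c_1e^(2t) + c_2e^(3t), x_3(t) = -c_1e^(2t) + 2c_2e^(3t) + c_3e^(-4t)

Coefficient matrix A = [[-18, -7, 14], [-2, 1, 2], [-22, -8, 18]].
det(A - λI) = 0 gives eigenvalues λ = 2, 3, -4.
For λ=2: eigenvector (0,-2,-1).
For λ=3: eigenvector (1,1,2).
For λ=-4: eigenvector (1,0,1).
General solution: c_1e^(2t)(0,-2,-1) + c_2e^(3t)(1,1,2) + c_3e^(-4t)(1,0,1).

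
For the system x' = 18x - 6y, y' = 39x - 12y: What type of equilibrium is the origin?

unstable spiral

A = [[18,-6],[39,-12]]; det(A-λI) = λ^2 - 6λ + 18.
λ = 3 ± 3i: positive real part.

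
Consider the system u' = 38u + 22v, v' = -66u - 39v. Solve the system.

Coefficient matrix A = [[38, 22], [-66, -39]].
Characteristic polynomial det(A - λI) = λ^2 + λ - 30 = 0.
Eigenvalues λ = -6, 5.
For λ=-6: (A-λI) row 1 is [44, 22], so an eigenvector is (1, -2).
For λ=5: (A-λI) row 1 is [33, 22], so an eigenvector is (2, -3).
General solution: K_1e^(-6t)(1,-2) + K_2e^(5t)(2,-3).

u(t) = K_1e^(-6t) + 2K_2e^(5t), v(t) = -2K_1e^(-6t) - 3K_2e^(5t)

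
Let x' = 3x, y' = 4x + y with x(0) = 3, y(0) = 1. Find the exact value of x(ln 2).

24

A = [[3,0],[4,1]]; eigenvalues λ = 1, 3.
Eigenvectors: (0,1) for λ=1, (1,2) for λ=3.
From the initial condition, c_1 = -5, c_2 = 3.
x(ln 2) = (-5)(2^1)(0) + (3)(2^3)(1) = 24.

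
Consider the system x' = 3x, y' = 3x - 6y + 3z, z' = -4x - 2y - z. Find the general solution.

Coefficient matrix A = [[3, 0, 0], [3, -6, 3], [-4, -2, -1]].
det(A - λI) = 0 gives eigenvalues λ = -4, 3, -3.
For λ=-4: eigenvector (0,3,2).
For λ=3: eigenvector (1,0,-1).
For λ=-3: eigenvector (0,1,1).
General solution: C_1e^(-4t)(0,3,2) + C_2e^(3t)(1,0,-1) + C_3e^(-3t)(0,1,1).

x(t) = C_2e^(3t), y(t) = 3C_1e^(-4t) + C_3e^(-3t), z(t) = 2C_1e^(-4t) - C_2e^(3t) + C_3e^(-3t)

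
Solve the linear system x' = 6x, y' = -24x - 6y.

x(t) = -c_2e^(6t), y(t) = -c_1e^(-6t) + 2c_2e^(6t)

Coefficient matrix A = [[6, 0], [-24, -6]].
Characteristic polynomial det(A - λI) = λ^2 - 36 = 0.
Eigenvalues λ = -6, 6.
For λ=-6: (A-λI) row 1 is [12, 0], so an eigenvector is (0, -1).
For λ=6: (A-λI) row 2 is [-24, -12], so an eigenvector is (-1, 2).
General solution: c_1e^(-6t)(0,-1) + c_2e^(6t)(-1,2).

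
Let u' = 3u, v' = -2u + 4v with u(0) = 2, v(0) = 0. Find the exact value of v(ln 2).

-32

A = [[3,0],[-2,4]]; eigenvalues λ = 4, 3.
Eigenvectors: (0,1) for λ=4, (1,2) for λ=3.
From the initial condition, c_1 = -4, c_2 = 2.
v(ln 2) = (-4)(2^4)(1) + (2)(2^3)(2) = -32.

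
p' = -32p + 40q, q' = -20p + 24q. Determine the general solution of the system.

p(t) = -3C_1e^(-4t)sin(4t) - C_1e^(-4t)cos(4t) - C_2e^(-4t)sin(4t) + 3C_2e^(-4t)cos(4t), q(t) = -2C_1e^(-4t)sin(4t) - C_1e^(-4t)cos(4t) - C_2e^(-4t)sin(4t) + 2C_2e^(-4t)cos(4t)

Coefficient matrix A = [[-32, 40], [-20, 24]].
Characteristic polynomial det(A - λI) = λ^2 + 8λ + 32 = 0.
Eigenvalues λ = -4 ± 4i (complex conjugate pair).
For λ=-4+4i: an eigenvector is (-1,-1) - i(-3,-2) = (-1 + 3i, -1 + 2i).
A real fundamental pair from Re and Im of e^((-4+4i)t)v: X_1 = e^(-4t)(cos(4t)·(-1,-1) + sin(4t)·(-3,-2)), X_2 = e^(-4t)(sin(4t)·(-1,-1) - cos(4t)·(-3,-2)).
General solution: C_1X_1 + C_2X_2.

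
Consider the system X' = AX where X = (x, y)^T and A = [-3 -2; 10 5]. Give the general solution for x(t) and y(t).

x(t) = -C_1e^(t)sin(2t) + C_2e^(t)cos(2t), y(t) = 2C_1e^(t)sin(2t) + C_1e^(t)cos(2t) + C_2e^(t)sin(2t) - 2C_2e^(t)cos(2t)

Coefficient matrix A = [[-3, -2], [10, 5]].
Characteristic polynomial det(A - λI) = λ^2 - 2λ + 5 = 0.
Eigenvalues λ = 1 ± 2i (complex conjugate pair).
For λ=1+2i: an eigenvector is (0,1) - i(-1,2) = (0 + i, 1 - 2i).
A real fundamental pair from Re and Im of e^((1+2i)t)v: X_1 = e^(t)(cos(2t)·(0,1) + sin(2t)·(-1,2)), X_2 = e^(t)(sin(2t)·(0,1) - cos(2t)·(-1,2)).
General solution: C_1X_1 + C_2X_2.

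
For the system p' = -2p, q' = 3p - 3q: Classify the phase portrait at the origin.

stable node

A = [[-2,0],[3,-3]]; det(A-λI) = λ^2 + 5λ + 6.
λ = -3, -2: both negative.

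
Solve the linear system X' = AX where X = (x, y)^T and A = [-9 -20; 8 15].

x(t) = -2C_1e^(3t)sin(4t) - C_1e^(3t)cos(4t) - C_2e^(3t)sin(4t) + 2C_2e^(3t)cos(4t), y(t) = C_1e^(3t)sin(4t) + C_1e^(3t)cos(4t) + C_2e^(3t)sin(4t) - C_2e^(3t)cos(4t)

Coefficient matrix A = [[-9, -20], [8, 15]].
Characteristic polynomial det(A - λI) = λ^2 - 6λ + 25 = 0.
Eigenvalues λ = 3 ± 4i (complex conjugate pair).
For λ=3+4i: an eigenvector is (-1,1) - i(-2,1) = (-1 + 2i, 1 - i).
A real fundamental pair from Re and Im of e^((3+4i)t)v: X_1 = e^(3t)(cos(4t)·(-1,1) + sin(4t)·(-2,1)), X_2 = e^(3t)(sin(4t)·(-1,1) - cos(4t)·(-2,1)).
General solution: C_1X_1 + C_2X_2.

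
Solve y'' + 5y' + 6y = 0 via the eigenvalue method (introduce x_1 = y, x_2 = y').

y(t) = C_1e^(-2t) + C_2e^(-3t)

Let x_1 = y, x_2 = y'. Then x_1' = x_2 and x_2' = -6x_1 - 5x_2.
A = [[0,1],[-6,-5]]; det(A-λI) = λ^2 + 5λ + 6.
Eigenvalues λ = -2, -3 with eigenvectors (1,-2), (1,-3).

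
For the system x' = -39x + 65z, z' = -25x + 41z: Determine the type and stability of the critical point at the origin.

unstable spiral

A = [[-39,65],[-25,41]]; det(A-λI) = λ^2 - 2λ + 26.
λ = 1 ± 5i: positive real part.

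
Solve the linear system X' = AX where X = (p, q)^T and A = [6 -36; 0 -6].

p(t) = -3C_1e^(-6t) - C_2e^(6t), q(t) = -C_1e^(-6t)

Coefficient matrix A = [[6, -36], [0, -6]].
Characteristic polynomial det(A - λI) = λ^2 - 36 = 0.
Eigenvalues λ = -6, 6.
For λ=-6: (A-λI) row 1 is [12, -36], so an eigenvector is (-3, -1).
For λ=6: (A-λI) row 1 is [0, -36], so an eigenvector is (-1, 0).
General solution: C_1e^(-6t)(-3,-1) + C_2e^(6t)(-1,0).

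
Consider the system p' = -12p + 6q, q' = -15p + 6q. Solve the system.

p(t) = -C_1e^(-3t)sin(3t) + C_1e^(-3t)cos(3t) + C_2e^(-3t)sin(3t) + C_2e^(-3t)cos(3t), q(t) = -2C_1e^(-3t)sin(3t) + C_1e^(-3t)cos(3t) + C_2e^(-3t)sin(3t) + 2C_2e^(-3t)cos(3t)

Coefficient matrix A = [[-12, 6], [-15, 6]].
Characteristic polynomial det(A - λI) = λ^2 + 6λ + 18 = 0.
Eigenvalues λ = -3 ± 3i (complex conjugate pair).
For λ=-3+3i: an eigenvector is (1,1) - i(-1,-2) = (1 + i, 1 + 2i).
A real fundamental pair from Re and Im of e^((-3+3i)t)v: X_1 = e^(-3t)(cos(3t)·(1,1) + sin(3t)·(-1,-2)), X_2 = e^(-3t)(sin(3t)·(1,1) - cos(3t)·(-1,-2)).
General solution: C_1X_1 + C_2X_2.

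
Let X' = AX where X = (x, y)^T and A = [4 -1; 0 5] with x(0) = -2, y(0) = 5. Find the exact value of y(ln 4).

A = [[4,-1],[0,5]]; eigenvalues λ = 4, 5.
Eigenvectors: (1,0) for λ=4, (1,-1) for λ=5.
From the initial condition, c_1 = 3, c_2 = -5.
y(ln 4) = (3)(4^4)(0) + (-5)(4^5)(-1) = 5120.

5120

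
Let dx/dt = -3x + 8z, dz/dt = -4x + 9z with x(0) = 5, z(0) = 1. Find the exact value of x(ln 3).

A = [[-3,8],[-4,9]]; eigenvalues λ = 1, 5.
Eigenvectors: (2,1) for λ=1, (-1,-1) for λ=5.
From the initial condition, c_1 = 4, c_2 = 3.
x(ln 3) = (4)(3^1)(2) + (3)(3^5)(-1) = -705.

-705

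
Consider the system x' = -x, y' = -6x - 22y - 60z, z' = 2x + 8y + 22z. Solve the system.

x(t) = C_2e^(-t), y(t) = 3C_1e^(-2t) - 6C_2e^(-t) - 5C_3e^(2t), z(t) = -C_1e^(-2t) + 2C_2e^(-t) + 2C_3e^(2t)

Coefficient matrix A = [[-1, 0, 0], [-6, -22, -60], [2, 8, 22]].
det(A - λI) = 0 gives eigenvalues λ = -2, -1, 2.
For λ=-2: eigenvector (0,3,-1).
For λ=-1: eigenvector (1,-6,2).
For λ=2: eigenvector (0,-5,2).
General solution: C_1e^(-2t)(0,3,-1) + C_2e^(-t)(1,-6,2) + C_3e^(2t)(0,-5,2).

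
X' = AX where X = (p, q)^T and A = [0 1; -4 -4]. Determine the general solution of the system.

p(t) = C_1e^(-2t) + C_2te^(-2t) + 2C_2e^(-2t), q(t) = -2C_1e^(-2t) - 2C_2te^(-2t) - 3C_2e^(-2t)

Coefficient matrix A = [[0, 1], [-4, -4]].
Characteristic polynomial det(A - λI) = λ^2 + 4λ + 4 = 0.
Single eigenvalue λ = -2 with algebraic multiplicity 2.
Eigenvector v = (1,-2); generalized eigenvector w with (A-λI)w=v is (2,-3).
General solution: e^(-2t)[C_1·v + C_2·(t·v + w)].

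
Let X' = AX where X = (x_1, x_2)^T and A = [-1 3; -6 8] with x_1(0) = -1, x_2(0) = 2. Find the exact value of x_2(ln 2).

176

A = [[-1,3],[-6,8]]; eigenvalues λ = 2, 5.
Eigenvectors: (-1,-1) for λ=2, (-1,-2) for λ=5.
From the initial condition, c_1 = 4, c_2 = -3.
x_2(ln 2) = (4)(2^2)(-1) + (-3)(2^5)(-2) = 176.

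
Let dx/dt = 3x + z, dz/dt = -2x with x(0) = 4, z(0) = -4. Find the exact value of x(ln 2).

16

A = [[3,1],[-2,0]]; eigenvalues λ = 2, 1.
Eigenvectors: (1,-1) for λ=2, (-1,2) for λ=1.
From the initial condition, c_1 = 4, c_2 = 0.
x(ln 2) = (4)(2^2)(1) + (0)(2^1)(-1) = 16.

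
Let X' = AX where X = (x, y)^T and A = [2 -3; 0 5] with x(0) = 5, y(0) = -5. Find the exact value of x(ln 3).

A = [[2,-3],[0,5]]; eigenvalues λ = 5, 2.
Eigenvectors: (-1,1) for λ=5, (-1,0) for λ=2.
From the initial condition, c_1 = -5, c_2 = 0.
x(ln 3) = (-5)(3^5)(-1) + (0)(3^2)(-1) = 1215.

1215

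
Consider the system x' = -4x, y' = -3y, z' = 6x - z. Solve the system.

x(t) = K_1e^(-4t), y(t) = K_2e^(-3t), z(t) = -2K_1e^(-4t) + K_3e^(-t)

Coefficient matrix A = [[-4, 0, 0], [0, -3, 0], [6, 0, -1]].
det(A - λI) = 0 gives eigenvalues λ = -4, -3, -1.
For λ=-4: eigenvector (1,0,-2).
For λ=-3: eigenvector (0,1,0).
For λ=-1: eigenvector (0,0,1).
General solution: K_1e^(-4t)(1,0,-2) + K_2e^(-3t)(0,1,0) + K_3e^(-t)(0,0,1).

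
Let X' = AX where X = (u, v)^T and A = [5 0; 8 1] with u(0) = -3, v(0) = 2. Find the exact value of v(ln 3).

A = [[5,0],[8,1]]; eigenvalues λ = 5, 1.
Eigenvectors: (-1,-2) for λ=5, (0,-1) for λ=1.
From the initial condition, c_1 = 3, c_2 = -8.
v(ln 3) = (3)(3^5)(-2) + (-8)(3^1)(-1) = -1434.

-1434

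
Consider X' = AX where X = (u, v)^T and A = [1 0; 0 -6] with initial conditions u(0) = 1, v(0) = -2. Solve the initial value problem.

Coefficient matrix A = [[1, 0], [0, -6]].
Characteristic polynomial det(A - λI) = λ^2 + 5λ - 6 = 0.
Eigenvalues λ = -6, 1.
For λ=-6: (A-λI) row 1 is [7, 0], so an eigenvector is (0, -1).
For λ=1: (A-λI) row 2 is [0, -7], so an eigenvector is (1, 0).
General solution: K_1e^(-6t)(0,-1) + K_2e^(t)(1,0).
Applying u(0)=1, v(0)=-2 gives K_1=2, K_2=1.

u(t) = e^(t), v(t) = -2e^(-6t)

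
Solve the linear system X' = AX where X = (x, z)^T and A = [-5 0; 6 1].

Coefficient matrix A = [[-5, 0], [6, 1]].
Characteristic polynomial det(A - λI) = λ^2 + 4λ - 5 = 0.
Eigenvalues λ = -5, 1.
For λ=-5: (A-λI) row 2 is [6, 6], so an eigenvector is (-1, 1).
For λ=1: (A-λI) row 1 is [-6, 0], so an eigenvector is (0, 1).
General solution: K_1e^(-5t)(-1,1) + K_2e^(t)(0,1).

x(t) = -K_1e^(-5t), z(t) = K_1e^(-5t) + K_2e^(t)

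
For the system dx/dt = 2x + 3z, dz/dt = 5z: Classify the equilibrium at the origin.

A = [[2,3],[0,5]]; det(A-λI) = λ^2 - 7λ + 10.
λ = 5, 2: both positive.

unstable node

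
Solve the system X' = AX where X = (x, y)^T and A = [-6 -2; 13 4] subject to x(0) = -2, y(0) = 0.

x(t) = 10e^(-t)sin(t) - 2e^(-t)cos(t), y(t) = -26e^(-t)sin(t)

Coefficient matrix A = [[-6, -2], [13, 4]].
Characteristic polynomial det(A - λI) = λ^2 + 2λ + 2 = 0.
Eigenvalues λ = -1 ± i (complex conjugate pair).
For λ=-1+i: an eigenvector is (1,-3) - i(1,-2) = (1 - i, -3 + 2i).
A real fundamental pair from Re and Im of e^((-1+i)t)v: X_1 = e^(-t)(cos(t)·(1,-3) + sin(t)·(1,-2)), X_2 = e^(-t)(sin(t)·(1,-3) - cos(t)·(1,-2)).
General solution: c_1X_1 + c_2X_2.
Applying x(0)=-2, y(0)=0 gives c_1=4, c_2=6.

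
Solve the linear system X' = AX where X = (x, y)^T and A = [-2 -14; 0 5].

Coefficient matrix A = [[-2, -14], [0, 5]].
Characteristic polynomial det(A - λI) = λ^2 - 3λ - 10 = 0.
Eigenvalues λ = -2, 5.
For λ=-2: (A-λI) row 1 is [0, -14], so an eigenvector is (-1, 0).
For λ=5: (A-λI) row 1 is [-7, -14], so an eigenvector is (-2, 1).
General solution: c_1e^(-2t)(-1,0) + c_2e^(5t)(-2,1).

x(t) = -c_1e^(-2t) - 2c_2e^(5t), y(t) = c_2e^(5t)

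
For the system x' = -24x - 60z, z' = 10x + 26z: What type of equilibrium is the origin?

A = [[-24,-60],[10,26]]; det(A-λI) = λ^2 - 2λ - 24.
λ = -4, 6: opposite signs.

saddle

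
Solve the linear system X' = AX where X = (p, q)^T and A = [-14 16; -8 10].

p(t) = 2C_1e^(-6t) - C_2e^(2t), q(t) = C_1e^(-6t) - C_2e^(2t)

Coefficient matrix A = [[-14, 16], [-8, 10]].
Characteristic polynomial det(A - λI) = λ^2 + 4λ - 12 = 0.
Eigenvalues λ = -6, 2.
For λ=-6: (A-λI) row 1 is [-8, 16], so an eigenvector is (2, 1).
For λ=2: (A-λI) row 1 is [-16, 16], so an eigenvector is (-1, -1).
General solution: C_1e^(-6t)(2,1) + C_2e^(2t)(-1,-1).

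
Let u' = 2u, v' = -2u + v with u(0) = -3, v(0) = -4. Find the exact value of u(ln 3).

-27

A = [[2,0],[-2,1]]; eigenvalues λ = 1, 2.
Eigenvectors: (0,-1) for λ=1, (-1,2) for λ=2.
From the initial condition, c_1 = 10, c_2 = 3.
u(ln 3) = (10)(3^1)(0) + (3)(3^2)(-1) = -27.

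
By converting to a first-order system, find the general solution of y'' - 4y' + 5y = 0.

Let x_1 = y, x_2 = y'. Then x_1' = x_2 and x_2' = -5x_1 + 4x_2.
A = [[0,1],[-5,4]]; det(A-λI) = λ^2 - 4λ + 5.
Eigenvalues λ = 2 ± i.

y(t) = K_1e^(2t)cos(t) + K_2e^(2t)sin(t)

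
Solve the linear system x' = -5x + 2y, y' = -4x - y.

Coefficient matrix A = [[-5, 2], [-4, -1]].
Characteristic polynomial det(A - λI) = λ^2 + 6λ + 13 = 0.
Eigenvalues λ = -3 ± 2i (complex conjugate pair).
For λ=-3+2i: an eigenvector is (1,1) - i(0,-1) = (1, 1 + i).
A real fundamental pair from Re and Im of e^((-3+2i)t)v: X_1 = e^(-3t)(cos(2t)·(1,1) + sin(2t)·(0,-1)), X_2 = e^(-3t)(sin(2t)·(1,1) - cos(2t)·(0,-1)).
General solution: C_1X_1 + C_2X_2.

x(t) = C_1e^(-3t)cos(2t) + C_2e^(-3t)sin(2t), y(t) = -C_1e^(-3t)sin(2t) + C_1e^(-3t)cos(2t) + C_2e^(-3t)sin(2t) + C_2e^(-3t)cos(2t)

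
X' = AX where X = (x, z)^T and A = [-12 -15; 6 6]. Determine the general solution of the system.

x(t) = -2C_1e^(-3t)sin(3t) - C_1e^(-3t)cos(3t) - C_2e^(-3t)sin(3t) + 2C_2e^(-3t)cos(3t), z(t) = C_1e^(-3t)sin(3t) + C_1e^(-3t)cos(3t) + C_2e^(-3t)sin(3t) - C_2e^(-3t)cos(3t)

Coefficient matrix A = [[-12, -15], [6, 6]].
Characteristic polynomial det(A - λI) = λ^2 + 6λ + 18 = 0.
Eigenvalues λ = -3 ± 3i (complex conjugate pair).
For λ=-3+3i: an eigenvector is (-1,1) - i(-2,1) = (-1 + 2i, 1 - i).
A real fundamental pair from Re and Im of e^((-3+3i)t)v: X_1 = e^(-3t)(cos(3t)·(-1,1) + sin(3t)·(-2,1)), X_2 = e^(-3t)(sin(3t)·(-1,1) - cos(3t)·(-2,1)).
General solution: C_1X_1 + C_2X_2.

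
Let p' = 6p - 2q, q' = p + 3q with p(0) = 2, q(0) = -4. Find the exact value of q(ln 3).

A = [[6,-2],[1,3]]; eigenvalues λ = 4, 5.
Eigenvectors: (-1,-1) for λ=4, (2,1) for λ=5.
From the initial condition, c_1 = 10, c_2 = 6.
q(ln 3) = (10)(3^4)(-1) + (6)(3^5)(1) = 648.

648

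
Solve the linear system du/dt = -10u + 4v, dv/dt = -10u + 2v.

Coefficient matrix A = [[-10, 4], [-10, 2]].
Characteristic polynomial det(A - λI) = λ^2 + 8λ + 20 = 0.
Eigenvalues λ = -4 ± 2i (complex conjugate pair).
For λ=-4+2i: an eigenvector is (1,2) - i(1,1) = (1 - i, 2 - i).
A real fundamental pair from Re and Im of e^((-4+2i)t)v: X_1 = e^(-4t)(cos(2t)·(1,2) + sin(2t)·(1,1)), X_2 = e^(-4t)(sin(2t)·(1,2) - cos(2t)·(1,1)).
General solution: K_1X_1 + K_2X_2.

u(t) = K_1e^(-4t)sin(2t) + K_1e^(-4t)cos(2t) + K_2e^(-4t)sin(2t) - K_2e^(-4t)cos(2t), v(t) = K_1e^(-4t)sin(2t) + 2K_1e^(-4t)cos(2t) + 2K_2e^(-4t)sin(2t) - K_2e^(-4t)cos(2t)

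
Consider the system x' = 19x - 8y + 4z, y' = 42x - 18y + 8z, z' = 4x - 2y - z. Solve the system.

x(t) = K_1e^(3t) - K_3e^(-t), y(t) = 2K_1e^(3t) + K_2e^(-2t) - 2K_3e^(-t), z(t) = 2K_2e^(-2t) + K_3e^(-t)

Coefficient matrix A = [[19, -8, 4], [42, -18, 8], [4, -2, -1]].
det(A - λI) = 0 gives eigenvalues λ = 3, -2, -1.
For λ=3: eigenvector (1,2,0).
For λ=-2: eigenvector (0,1,2).
For λ=-1: eigenvector (-1,-2,1).
General solution: K_1e^(3t)(1,2,0) + K_2e^(-2t)(0,1,2) + K_3e^(-t)(-1,-2,1).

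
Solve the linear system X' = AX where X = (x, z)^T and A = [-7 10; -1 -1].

Coefficient matrix A = [[-7, 10], [-1, -1]].
Characteristic polynomial det(A - λI) = λ^2 + 8λ + 17 = 0.
Eigenvalues λ = -4 ± i (complex conjugate pair).
For λ=-4+i: an eigenvector is (-3,-1) - i(-1,0) = (-3 + i, -1).
A real fundamental pair from Re and Im of e^((-4+i)t)v: X_1 = e^(-4t)(cos(t)·(-3,-1) + sin(t)·(-1,0)), X_2 = e^(-4t)(sin(t)·(-3,-1) - cos(t)·(-1,0)).
General solution: C_1X_1 + C_2X_2.

x(t) = -C_1e^(-4t)sin(t) - 3C_1e^(-4t)cos(t) - 3C_2e^(-4t)sin(t) + C_2e^(-4t)cos(t), z(t) = -C_1e^(-4t)cos(t) - C_2e^(-4t)sin(t)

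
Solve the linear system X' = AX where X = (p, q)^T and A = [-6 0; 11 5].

p(t) = -c_2e^(-6t), q(t) = -c_1e^(5t) + c_2e^(-6t)

Coefficient matrix A = [[-6, 0], [11, 5]].
Characteristic polynomial det(A - λI) = λ^2 + λ - 30 = 0.
Eigenvalues λ = 5, -6.
For λ=5: (A-λI) row 1 is [-11, 0], so an eigenvector is (0, -1).
For λ=-6: (A-λI) row 2 is [11, 11], so an eigenvector is (-1, 1).
General solution: c_1e^(5t)(0,-1) + c_2e^(-6t)(-1,1).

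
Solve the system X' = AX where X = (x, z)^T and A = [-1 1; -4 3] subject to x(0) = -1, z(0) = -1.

Coefficient matrix A = [[-1, 1], [-4, 3]].
Characteristic polynomial det(A - λI) = λ^2 - 2λ + 1 = 0.
Single eigenvalue λ = 1 with algebraic multiplicity 2.
Eigenvector v = (1,2); generalized eigenvector w with (A-λI)w=v is (-2,-3).
General solution: e^(t)[c_1·v + c_2·(t·v + w)].
Applying x(0)=-1, z(0)=-1 gives c_1=1, c_2=1.

x(t) = te^(t) - e^(t), z(t) = 2te^(t) - e^(t)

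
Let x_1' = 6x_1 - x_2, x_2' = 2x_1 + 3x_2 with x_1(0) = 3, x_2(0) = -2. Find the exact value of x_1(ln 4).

A = [[6,-1],[2,3]]; eigenvalues λ = 4, 5.
Eigenvectors: (1,2) for λ=4, (-1,-1) for λ=5.
From the initial condition, c_1 = -5, c_2 = -8.
x_1(ln 4) = (-5)(4^4)(1) + (-8)(4^5)(-1) = 6912.

6912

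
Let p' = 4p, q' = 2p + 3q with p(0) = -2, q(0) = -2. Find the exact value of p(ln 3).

-162

A = [[4,0],[2,3]]; eigenvalues λ = 4, 3.
Eigenvectors: (-1,-2) for λ=4, (0,-1) for λ=3.
From the initial condition, c_1 = 2, c_2 = -2.
p(ln 3) = (2)(3^4)(-1) + (-2)(3^3)(0) = -162.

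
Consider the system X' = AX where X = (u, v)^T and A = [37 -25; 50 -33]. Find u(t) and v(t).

u(t) = -2K_1e^(2t)sin(5t) - K_1e^(2t)cos(5t) - K_2e^(2t)sin(5t) + 2K_2e^(2t)cos(5t), v(t) = -3K_1e^(2t)sin(5t) - K_1e^(2t)cos(5t) - K_2e^(2t)sin(5t) + 3K_2e^(2t)cos(5t)

Coefficient matrix A = [[37, -25], [50, -33]].
Characteristic polynomial det(A - λI) = λ^2 - 4λ + 29 = 0.
Eigenvalues λ = 2 ± 5i (complex conjugate pair).
For λ=2+5i: an eigenvector is (-1,-1) - i(-2,-3) = (-1 + 2i, -1 + 3i).
A real fundamental pair from Re and Im of e^((2+5i)t)v: X_1 = e^(2t)(cos(5t)·(-1,-1) + sin(5t)·(-2,-3)), X_2 = e^(2t)(sin(5t)·(-1,-1) - cos(5t)·(-2,-3)).
General solution: K_1X_1 + K_2X_2.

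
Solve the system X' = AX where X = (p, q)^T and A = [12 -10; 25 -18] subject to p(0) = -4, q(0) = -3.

Coefficient matrix A = [[12, -10], [25, -18]].
Characteristic polynomial det(A - λI) = λ^2 + 6λ + 34 = 0.
Eigenvalues λ = -3 ± 5i (complex conjugate pair).
For λ=-3+5i: an eigenvector is (1,2) - i(-1,-1) = (1 + i, 2 + i).
A real fundamental pair from Re and Im of e^((-3+5i)t)v: X_1 = e^(-3t)(cos(5t)·(1,2) + sin(5t)·(-1,-1)), X_2 = e^(-3t)(sin(5t)·(1,2) - cos(5t)·(-1,-1)).
General solution: c_1X_1 + c_2X_2.
Applying p(0)=-4, q(0)=-3 gives c_1=1, c_2=-5.

p(t) = -6e^(-3t)sin(5t) - 4e^(-3t)cos(5t), q(t) = -11e^(-3t)sin(5t) - 3e^(-3t)cos(5t)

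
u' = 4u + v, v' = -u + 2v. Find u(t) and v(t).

u(t) = K_1e^(3t) + K_2te^(3t) - 2K_2e^(3t), v(t) = -K_1e^(3t) - K_2te^(3t) + 3K_2e^(3t)

Coefficient matrix A = [[4, 1], [-1, 2]].
Characteristic polynomial det(A - λI) = λ^2 - 6λ + 9 = 0.
Single eigenvalue λ = 3 with algebraic multiplicity 2.
Eigenvector v = (1,-1); generalized eigenvector w with (A-λI)w=v is (-2,3).
General solution: e^(3t)[K_1·v + K_2·(t·v + w)].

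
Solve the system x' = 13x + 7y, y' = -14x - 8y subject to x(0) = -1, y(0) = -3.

Coefficient matrix A = [[13, 7], [-14, -8]].
Characteristic polynomial det(A - λI) = λ^2 - 5λ - 6 = 0.
Eigenvalues λ = -1, 6.
For λ=-1: (A-λI) row 1 is [14, 7], so an eigenvector is (1, -2).
For λ=6: (A-λI) row 1 is [7, 7], so an eigenvector is (-1, 1).
General solution: C_1e^(-t)(1,-2) + C_2e^(6t)(-1,1).
Applying x(0)=-1, y(0)=-3 gives C_1=4, C_2=5.

x(t) = -5e^(6t) + 4e^(-t), y(t) = 5e^(6t) - 8e^(-t)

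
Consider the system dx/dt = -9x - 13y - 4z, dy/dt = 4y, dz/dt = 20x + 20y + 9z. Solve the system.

x(t) = -2c_1e^(t) - c_2e^(4t) + c_3e^(-t), y(t) = c_2e^(4t), z(t) = 5c_1e^(t) - 2c_3e^(-t)

Coefficient matrix A = [[-9, -13, -4], [0, 4, 0], [20, 20, 9]].
det(A - λI) = 0 gives eigenvalues λ = 1, 4, -1.
For λ=1: eigenvector (-2,0,5).
For λ=4: eigenvector (-1,1,0).
For λ=-1: eigenvector (1,0,-2).
General solution: c_1e^(t)(-2,0,5) + c_2e^(4t)(-1,1,0) + c_3e^(-t)(1,0,-2).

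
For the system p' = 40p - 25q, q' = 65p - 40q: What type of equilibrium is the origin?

A = [[40,-25],[65,-40]]; det(A-λI) = λ^2 + 25.
λ = 0 ± 5i: zero real part.

center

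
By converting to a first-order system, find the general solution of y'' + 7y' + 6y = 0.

y(t) = c_1e^(-6t) + c_2e^(-t)

Let x_1 = y, x_2 = y'. Then x_1' = x_2 and x_2' = -6x_1 - 7x_2.
A = [[0,1],[-6,-7]]; det(A-λI) = λ^2 + 7λ + 6.
Eigenvalues λ = -6, -1 with eigenvectors (1,-6), (1,-1).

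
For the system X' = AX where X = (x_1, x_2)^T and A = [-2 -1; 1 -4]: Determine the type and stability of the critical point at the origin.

A = [[-2,-1],[1,-4]]; det(A-λI) = λ^2 + 6λ + 9.
repeated λ = -3 with a single eigenvector.

stable improper node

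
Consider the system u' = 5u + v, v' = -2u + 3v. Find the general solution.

Coefficient matrix A = [[5, 1], [-2, 3]].
Characteristic polynomial det(A - λI) = λ^2 - 8λ + 17 = 0.
Eigenvalues λ = 4 ± i (complex conjugate pair).
For λ=4+i: an eigenvector is (-1,1) - i(0,1) = (-1, 1 - i).
A real fundamental pair from Re and Im of e^((4+i)t)v: X_1 = e^(4t)(cos(t)·(-1,1) + sin(t)·(0,1)), X_2 = e^(4t)(sin(t)·(-1,1) - cos(t)·(0,1)).
General solution: C_1X_1 + C_2X_2.

u(t) = -C_1e^(4t)cos(t) - C_2e^(4t)sin(t), v(t) = C_1e^(4t)sin(t) + C_1e^(4t)cos(t) + C_2e^(4t)sin(t) - C_2e^(4t)cos(t)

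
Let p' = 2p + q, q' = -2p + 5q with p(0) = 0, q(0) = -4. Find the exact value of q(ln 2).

A = [[2,1],[-2,5]]; eigenvalues λ = 4, 3.
Eigenvectors: (-1,-2) for λ=4, (-1,-1) for λ=3.
From the initial condition, c_1 = 4, c_2 = -4.
q(ln 2) = (4)(2^4)(-2) + (-4)(2^3)(-1) = -96.

-96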